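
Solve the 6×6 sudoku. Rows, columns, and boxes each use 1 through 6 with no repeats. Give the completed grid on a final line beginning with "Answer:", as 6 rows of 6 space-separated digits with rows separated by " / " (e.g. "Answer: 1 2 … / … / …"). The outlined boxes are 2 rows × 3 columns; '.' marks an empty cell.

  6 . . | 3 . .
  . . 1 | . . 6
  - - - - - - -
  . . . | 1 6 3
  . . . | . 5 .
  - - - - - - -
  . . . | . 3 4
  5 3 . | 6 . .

Step 1. [r4c6∈{2}] nothing but 2 survives at r4c6. So r4c6=2.
Step 2. [r4c4∈{4}] r4c4's peers cover all but 4. So r4c4=4.
Step 3. [r1c6∈{1,5}] across col 6, 5 lands solely at r1c6. So r1c6=5.
Step 4. [r2c4∈{2}] nothing but 2 survives at r2c4 ⇒ r2c4=2.
Step 5. [r3c3∈{2,4,5}] 5 has one home in col 3: r3c3, so r3c3=5.
Step 6. [r2c5∈{4}] nothing but 4 survives at r2c5 ⇒ r2c5=4.
Step 7. [r6c3∈{2,4}] row 6 places 4 nowhere but r6c3 ⇒ r6c3=4.
Step 8. [r1c2∈{2,4}] r1c2 is the only open cell in row 1 admitting 4, so r1c2=4.
Step 9. [r4c3∈{3,6}] across col 3, 3 lands solely at r4c3, so r4c3=3.
Step 10. [r4c1∈{1}] r4c1 is down to just 1. So r4c1=1.
Step 11. [r5c1∈{2}] r5c1's peers cover all but 2 ⇒ r5c1=2.
Step 12. [r4c2∈{6}] r4c2 has the single candidate 6, so r4c2=6.
Step 13. [r6c6∈{1}] r6c6 is down to just 1. So r6c6=1.
Step 14. [r6c5∈{2}] nothing but 2 survives at r6c5 ⇒ r6c5=2.
Step 15. [r3c1∈{4}] r3c1 has the single candidate 4 ⇒ r3c1=4.
Step 16. [r5c4∈{5}] nothing but 5 survives at r5c4 ⇒ r5c4=5.
Step 17. [r1c3∈{2}] r1c3's peers cover all but 2 ⇒ r1c3=2.
Step 18. [r3c2∈{2}] r3c2 has the single candidate 2 ⇒ r3c2=2.
Step 19. [r2c1∈{3}] only 3 remains possible at r2c1 ⇒ r2c1=3.
Step 20. [r2c2∈{5}] only 5 remains possible at r2c2, so r2c2=5.
Step 21. [r5c2∈{1}] nothing but 1 survives at r5c2, so r5c2=1.
Step 22. [r5c3∈{6}] r5c3's peers cover all but 6. So r5c3=6.
Step 23. [r1c5∈{1}] r1c5 has the single candidate 1. So r1c5=1.

Answer: 6 4 2 3 1 5 / 3 5 1 2 4 6 / 4 2 5 1 6 3 / 1 6 3 4 5 2 / 2 1 6 5 3 4 / 5 3 4 6 2 1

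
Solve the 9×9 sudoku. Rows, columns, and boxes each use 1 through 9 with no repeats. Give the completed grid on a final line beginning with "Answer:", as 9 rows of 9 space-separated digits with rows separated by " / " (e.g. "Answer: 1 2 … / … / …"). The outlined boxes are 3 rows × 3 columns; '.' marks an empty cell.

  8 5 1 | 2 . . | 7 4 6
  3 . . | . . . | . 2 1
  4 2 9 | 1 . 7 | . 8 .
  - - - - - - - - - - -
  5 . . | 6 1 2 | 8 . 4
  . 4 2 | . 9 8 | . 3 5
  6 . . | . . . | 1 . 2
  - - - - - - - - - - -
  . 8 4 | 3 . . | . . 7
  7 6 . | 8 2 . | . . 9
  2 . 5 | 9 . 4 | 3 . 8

Step 1. [r3c5∈{3,5,6}] row 3 places 6 nowhere but r3c5. So r3c5=6.
Step 2. [r7c5∈{5}] r7c5 is down to just 5, so r7c5=5.
Step 3. [r2c2∈{7}] only 7 remains possible at r2c2 ⇒ r2c2=7.
Step 4. [r9c8∈{1,6}] across row 9, 6 lands solely at r9c8. So r9c8=6.
Step 5. [r7c8∈{1}] r7c8 is down to just 1. So r7c8=1.
Step 6. [r3c7∈{5}] r3c7 has the single candidate 5. So r3c7=5.
Step 7. [r5c4∈{7}] nothing but 7 survives at r5c4. So r5c4=7.
Step 8. [r6c3∈{3,7,8}] r6c3 is the only open cell in row 6 admitting 8, so r6c3=8.
Step 9. [r1c6∈{3,9}] in row 1, 9 fits only at r1c6. So r1c6=9.
Step 10. [r6c6∈{3,5}] col 6 places 3 nowhere but r6c6, so r6c6=3.
Step 11. [r6c4∈{4,5}] r6c4 is the only open cell in row 6 admitting 5 ⇒ r6c4=5.
Step 12. [r6c8∈{7,9}] 7 has one home in row 6: r6c8 ⇒ r6c8=7.
Step 13. [r4c2∈{3,9}] 3 has one home in col 2: r4c2, so r4c2=3.
Step 14. [r2c5∈{4,8}] 8 has one home in row 2: r2c5. So r2c5=8.
Step 15. [r8c3∈{3}] nothing but 3 survives at r8c3, so r8c3=3.
Step 16. [r2c6∈{5}] r2c6's peers cover all but 5. So r2c6=5.
Step 17. [r2c4∈{4}] r2c4 has the single candidate 4, so r2c4=4.
Step 18. [r6c5∈{4}] r6c5 is down to just 4, so r6c5=4.
Step 19. [r8c7∈{4}] r8c7 is down to just 4, so r8c7=4.
Step 20. [r5c1∈{1}] nothing but 1 survives at r5c1. So r5c1=1.
Step 21. [r4c3∈{7}] only 7 remains possible at r4c3, so r4c3=7.
Step 22. [r2c7∈{9}] only 9 remains possible at r2c7, so r2c7=9.
Step 23. [r8c6∈{1}] r8c6 is down to just 1. So r8c6=1.
Step 24. [r4c8∈{9}] r4c8 has the single candidate 9 ⇒ r4c8=9.
Step 25. [r7c1∈{9}] r7c1 is down to just 9. So r7c1=9.
Step 26. [r5c7∈{6}] only 6 remains possible at r5c7. So r5c7=6.
Step 27. [r7c6∈{6}] r7c6 is down to just 6, so r7c6=6.
Step 28. [r9c5∈{7}] r9c5 has the single candidate 7. So r9c5=7.
Step 29. [r9c2∈{1}] nothing but 1 survives at r9c2. So r9c2=1.
Step 30. [r3c9∈{3}] nothing but 3 survives at r3c9. So r3c9=3.
Step 31. [r1c5∈{3}] r1c5 has the single candidate 3 ⇒ r1c5=3.
Step 32. [r6c2∈{9}] r6c2 is down to just 9 ⇒ r6c2=9.
Step 33. [r8c8∈{5}] r8c8's peers cover all but 5, so r8c8=5.
Step 34. [r2c3∈{6}] only 6 remains possible at r2c3, so r2c3=6.
Step 35. [r7c7∈{2}] nothing but 2 survives at r7c7, so r7c7=2.

Answer: 8 5 1 2 3 9 7 4 6 / 3 7 6 4 8 5 9 2 1 / 4 2 9 1 6 7 5 8 3 / 5 3 7 6 1 2 8 9 4 / 1 4 2 7 9 8 6 3 5 / 6 9 8 5 4 3 1 7 2 / 9 8 4 3 5 6 2 1 7 / 7 6 3 8 2 1 4 5 9 / 2 1 5 9 7 4 3 6 8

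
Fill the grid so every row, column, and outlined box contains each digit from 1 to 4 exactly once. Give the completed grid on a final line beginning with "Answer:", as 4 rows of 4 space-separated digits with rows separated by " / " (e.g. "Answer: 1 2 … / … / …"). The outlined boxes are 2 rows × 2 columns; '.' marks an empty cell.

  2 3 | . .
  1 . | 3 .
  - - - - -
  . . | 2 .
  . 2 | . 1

Step 1. [r1c4∈{4}] r1c4 is down to just 4 ⇒ r1c4=4.
Step 2. [r4c1∈{3,4}] r4c1 is the only open cell in row 4 admitting 3. So r4c1=3.
Step 3. [r3c1∈{4}] r3c1 has the single candidate 4, so r3c1=4.
Step 4. [r3c2∈{1}] r3c2's peers cover all but 1, so r3c2=1.
Step 5. [r1c3∈{1}] r1c3's peers cover all but 1. So r1c3=1.
Step 6. [r2c2∈{4}] r2c2 is down to just 4, so r2c2=4.
Step 7. [r2c4∈{2}] r2c4 has the single candidate 2, so r2c4=2.
Step 8. [r3c4∈{3}] nothing but 3 survives at r3c4. So r3c4=3.
Step 9. [r4c3∈{4}] r4c3's peers cover all but 4. So r4c3=4.

Answer: 2 3 1 4 / 1 4 3 2 / 4 1 2 3 / 3 2 4 1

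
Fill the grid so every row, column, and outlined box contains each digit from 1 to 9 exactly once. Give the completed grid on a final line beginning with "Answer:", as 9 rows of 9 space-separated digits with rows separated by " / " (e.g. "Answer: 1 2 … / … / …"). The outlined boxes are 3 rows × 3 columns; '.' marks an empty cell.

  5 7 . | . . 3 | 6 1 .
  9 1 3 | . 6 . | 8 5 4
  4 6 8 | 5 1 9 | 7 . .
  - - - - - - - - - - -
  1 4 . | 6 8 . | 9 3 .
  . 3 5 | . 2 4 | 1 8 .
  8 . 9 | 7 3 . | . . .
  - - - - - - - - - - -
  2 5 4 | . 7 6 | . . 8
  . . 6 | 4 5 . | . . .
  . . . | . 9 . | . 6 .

Step 1. [r7c7∈{3}] r7c7 is down to just 3. So r7c7=3.
Step 2. [r8c7∈{2}] r8c7 is down to just 2. So r8c7=2.
Step 3. [r9c3∈{1,7}] r9c3 is the only open cell in col 3 admitting 1. So r9c3=1.
Step 4. [r8c8∈{7,9}] col 8 places 7 nowhere but r8c8 ⇒ r8c8=7.
Step 5. [r3c8∈{2}] only 2 remains possible at r3c8, so r3c8=2.
Step 6. [r9c9∈{5}] only 5 remains possible at r9c9, so r9c9=5.
Step 7. [r9c2∈{8}] r9c2's peers cover all but 8 ⇒ r9c2=8.
Step 8. [r4c3∈{2,7}] col 3 places 7 nowhere but r4c3. So r4c3=7.
Step 9. [r2c4∈{2}] r2c4 has the single candidate 2 ⇒ r2c4=2.
Step 10. [r6c7∈{4,5}] across col 7, 5 lands solely at r6c7 ⇒ r6c7=5.
Step 11. [r6c9∈{2,6}] row 6 places 6 nowhere but r6c9, so r6c9=6.
Step 12. [r8c9∈{1,9}] col 9 places 1 nowhere but r8c9, so r8c9=1.
Step 13. [r8c1∈{3}] only 3 remains possible at r8c1, so r8c1=3.
Step 14. [r5c9∈{7}] r5c9's peers cover all but 7. So r5c9=7.
Step 15. [r9c7∈{4}] only 4 remains possible at r9c7 ⇒ r9c7=4.
Step 16. [r3c9∈{3}] nothing but 3 survives at r3c9 ⇒ r3c9=3.
Step 17. [r9c1∈{7}] only 7 remains possible at r9c1 ⇒ r9c1=7.
Step 18. [r1c3∈{2}] nothing but 2 survives at r1c3 ⇒ r1c3=2.
Step 19. [r5c1∈{6}] nothing but 6 survives at r5c1 ⇒ r5c1=6.
Step 20. [r1c5∈{4}] only 4 remains possible at r1c5. So r1c5=4.
Step 21. [r2c6∈{7}] r2c6 has the single candidate 7 ⇒ r2c6=7.
Step 22. [r1c9∈{9}] r1c9's peers cover all but 9 ⇒ r1c9=9.
Step 23. [r6c2∈{2}] r6c2 is down to just 2. So r6c2=2.
Step 24. [r5c4∈{9}] r5c4's peers cover all but 9, so r5c4=9.
Step 25. [r4c6∈{5}] r4c6 has the single candidate 5. So r4c6=5.
Step 26. [r8c6∈{8}] r8c6 is down to just 8. So r8c6=8.
Step 27. [r9c4∈{3}] r9c4's peers cover all but 3. So r9c4=3.
Step 28. [r1c4∈{8}] r1c4 is down to just 8 ⇒ r1c4=8.
Step 29. [r7c8∈{9}] nothing but 9 survives at r7c8 ⇒ r7c8=9.
Step 30. [r8c2∈{9}] r8c2's peers cover all but 9, so r8c2=9.
Step 31. [r7c4∈{1}] only 1 remains possible at r7c4. So r7c4=1.
Step 32. [r6c6∈{1}] r6c6's peers cover all but 1 ⇒ r6c6=1.
Step 33. [r9c6∈{2}] r9c6's peers cover all but 2 ⇒ r9c6=2.
Step 34. [r6c8∈{4}] nothing but 4 survives at r6c8, so r6c8=4.
Step 35. [r4c9∈{2}] r4c9's peers cover all but 2, so r4c9=2.

Answer: 5 7 2 8 4 3 6 1 9 / 9 1 3 2 6 7 8 5 4 / 4 6 8 5 1 9 7 2 3 / 1 4 7 6 8 5 9 3 2 / 6 3 5 9 2 4 1 8 7 / 8 2 9 7 3 1 5 4 6 / 2 5 4 1 7 6 3 9 8 / 3 9 6 4 5 8 2 7 1 / 7 8 1 3 9 2 4 6 5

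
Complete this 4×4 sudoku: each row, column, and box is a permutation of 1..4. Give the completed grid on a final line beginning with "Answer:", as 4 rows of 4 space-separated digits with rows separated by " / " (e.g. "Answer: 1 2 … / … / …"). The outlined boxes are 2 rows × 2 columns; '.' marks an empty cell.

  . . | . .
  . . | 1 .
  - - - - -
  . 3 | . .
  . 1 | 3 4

Step 1. [r1c3∈{2,4}] r1c3 is the only open cell in col 3 admitting 4 ⇒ r1c3=4.
Step 2. [r1c2∈{2}] only 2 remains possible at r1c2, so r1c2=2.
Step 3. [r3c3∈{2}] nothing but 2 survives at r3c3, so r3c3=2.
Step 4. [r1c4∈{3}] r1c4 has the single candidate 3. So r1c4=3.
Step 5. [r3c1∈{4}] nothing but 4 survives at r3c1, so r3c1=4.
Step 6. [r2c1∈{3}] r2c1 has the single candidate 3, so r2c1=3.
Step 7. [r1c1∈{1}] only 1 remains possible at r1c1, so r1c1=1.
Step 8. [r4c1∈{2}] only 2 remains possible at r4c1. So r4c1=2.
Step 9. [r3c4∈{1}] r3c4's peers cover all but 1 ⇒ r3c4=1.
Step 10. [r2c2∈{4}] r2c2 has the single candidate 4 ⇒ r2c2=4.
Step 11. [r2c4∈{2}] r2c4 is down to just 2. So r2c4=2.

Answer: 1 2 4 3 / 3 4 1 2 / 4 3 2 1 / 2 1 3 4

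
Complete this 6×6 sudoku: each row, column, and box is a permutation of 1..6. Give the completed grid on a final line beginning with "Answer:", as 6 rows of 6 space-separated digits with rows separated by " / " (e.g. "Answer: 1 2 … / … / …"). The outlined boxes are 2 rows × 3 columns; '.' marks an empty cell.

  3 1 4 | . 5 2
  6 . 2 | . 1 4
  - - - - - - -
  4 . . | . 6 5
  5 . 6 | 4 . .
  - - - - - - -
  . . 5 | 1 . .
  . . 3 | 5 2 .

Step 1. [r4c5∈{3}] r4c5 is down to just 3, so r4c5=3.
Step 2. [r6c6∈{6}] only 6 remains possible at r6c6. So r6c6=6.
Step 3. [r4c2∈{2}] nothing but 2 survives at r4c2 ⇒ r4c2=2.
Step 4. [r5c2∈{4,6}] in row 5, 6 fits only at r5c2. So r5c2=6.
Step 5. [r2c4∈{3}] r2c4's peers cover all but 3 ⇒ r2c4=3.
Step 6. [r5c1∈{2}] nothing but 2 survives at r5c1. So r5c1=2.
Step 7. [r6c1∈{1}] nothing but 1 survives at r6c1 ⇒ r6c1=1.
Step 8. [r2c2∈{5}] r2c2 has the single candidate 5, so r2c2=5.
Step 9. [r4c6∈{1}] r4c6 has the single candidate 1, so r4c6=1.
Step 10. [r3c3∈{1}] r3c3's peers cover all but 1, so r3c3=1.
Step 11. [r3c4∈{2}] r3c4's peers cover all but 2, so r3c4=2.
Step 12. [r5c6∈{3}] r5c6's peers cover all but 3. So r5c6=3.
Step 13. [r1c4∈{6}] r1c4's peers cover all but 6. So r1c4=6.
Step 14. [r6c2∈{4}] r6c2 is down to just 4, so r6c2=4.
Step 15. [r5c5∈{4}] r5c5 is down to just 4 ⇒ r5c5=4.
Step 16. [r3c2∈{3}] r3c2 is down to just 3 ⇒ r3c2=3.

Answer: 3 1 4 6 5 2 / 6 5 2 3 1 4 / 4 3 1 2 6 5 / 5 2 6 4 3 1 / 2 6 5 1 4 3 / 1 4 3 5 2 6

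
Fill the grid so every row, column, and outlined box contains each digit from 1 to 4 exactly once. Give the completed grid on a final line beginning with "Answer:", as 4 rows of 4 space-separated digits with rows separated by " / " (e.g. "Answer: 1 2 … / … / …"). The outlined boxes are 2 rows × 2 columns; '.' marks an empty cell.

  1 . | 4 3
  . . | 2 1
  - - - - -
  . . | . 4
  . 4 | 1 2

Step 1. [r4c1∈{3}] nothing but 3 survives at r4c1 ⇒ r4c1=3.
Step 2. [r3c1∈{2}] only 2 remains possible at r3c1 ⇒ r3c1=2.
Step 3. [r3c3∈{3}] r3c3 has the single candidate 3 ⇒ r3c3=3.
Step 4. [r2c2∈{3}] only 3 remains possible at r2c2 ⇒ r2c2=3.
Step 5. [r3c2∈{1}] only 1 remains possible at r3c2, so r3c2=1.
Step 6. [r1c2∈{2}] nothing but 2 survives at r1c2 ⇒ r1c2=2.
Step 7. [r2c1∈{4}] r2c1 is down to just 4, so r2c1=4.

Answer: 1 2 4 3 / 4 3 2 1 / 2 1 3 4 / 3 4 1 2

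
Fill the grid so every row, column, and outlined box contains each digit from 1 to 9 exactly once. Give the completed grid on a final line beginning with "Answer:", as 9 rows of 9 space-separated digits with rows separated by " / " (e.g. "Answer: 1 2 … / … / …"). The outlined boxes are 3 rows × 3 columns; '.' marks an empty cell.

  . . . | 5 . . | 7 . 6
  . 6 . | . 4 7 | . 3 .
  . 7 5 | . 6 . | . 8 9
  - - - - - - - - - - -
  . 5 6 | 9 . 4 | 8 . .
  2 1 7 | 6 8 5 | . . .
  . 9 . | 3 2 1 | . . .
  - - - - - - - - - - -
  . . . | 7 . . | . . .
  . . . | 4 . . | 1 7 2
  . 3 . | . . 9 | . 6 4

Step 1. [r1c3∈{1,2,3,4,8,9}] 3 has one home in col 3: r1c3, so r1c3=3.
Step 2. [r8c2∈{8}] r8c2 has the single candidate 8, so r8c2=8.
Step 3. [r9c7∈{5}] only 5 remains possible at r9c7. So r9c7=5.
Step 4. [r9c5∈{1}] r9c5 has the single candidate 1 ⇒ r9c5=1.
Step 5. [r7c8∈{9}] r7c8 is down to just 9, so r7c8=9.
Step 6. [r7c7∈{3}] nothing but 3 survives at r7c7. So r7c7=3.
Step 7. [r5c8∈{4}] r5c8 has the single candidate 4. So r5c8=4.
Step 8. [r9c3∈{2}] r9c3 has the single candidate 2. So r9c3=2.
Step 9. [r7c6∈{2,6,8}] row 7 places 2 nowhere but r7c6, so r7c6=2.
Step 10. [r7c1∈{1,4,5,6}] in row 7, 6 fits only at r7c1. So r7c1=6.
Step 11. [r2c7∈{2}] r2c7 has the single candidate 2, so r2c7=2.
Step 12. [r1c8∈{1}] only 1 remains possible at r1c8 ⇒ r1c8=1.
Step 13. [r1c6∈{8}] r1c6's peers cover all but 8 ⇒ r1c6=8.
Step 14. [r2c4∈{1}] only 1 remains possible at r2c4 ⇒ r2c4=1.
Step 15. [r4c9∈{1,3,7}] row 4 places 1 nowhere but r4c9, so r4c9=1.
Step 16. [r8c5∈{3,5}] r8c5 is the only open cell in col 5 admitting 3 ⇒ r8c5=3.
Step 17. [r8c3∈{9}] only 9 remains possible at r8c3 ⇒ r8c3=9.
Step 18. [r2c3∈{8}] only 8 remains possible at r2c3 ⇒ r2c3=8.
Step 19. [r7c2∈{4}] nothing but 4 survives at r7c2, so r7c2=4.
Step 20. [r1c1∈{4,9}] r1c1 is the only open cell in row 1 admitting 4, so r1c1=4.
Step 21. [r2c9∈{5}] r2c9's peers cover all but 5 ⇒ r2c9=5.
Step 22. [r5c7∈{9}] r5c7's peers cover all but 9 ⇒ r5c7=9.
Step 23. [r7c5∈{5}] nothing but 5 survives at r7c5 ⇒ r7c5=5.
Step 24. [r7c9∈{8}] only 8 remains possible at r7c9. So r7c9=8.
Step 25. [r1c2∈{2}] only 2 remains possible at r1c2. So r1c2=2.
Step 26. [r1c5∈{9}] nothing but 9 survives at r1c5, so r1c5=9.
Step 27. [r4c1∈{3}] r4c1's peers cover all but 3, so r4c1=3.
Step 28. [r8c6∈{6}] only 6 remains possible at r8c6, so r8c6=6.
Step 29. [r6c3∈{4}] only 4 remains possible at r6c3, so r6c3=4.
Step 30. [r8c1∈{5}] nothing but 5 survives at r8c1, so r8c1=5.
Step 31. [r3c7∈{4}] r3c7's peers cover all but 4. So r3c7=4.
Step 32. [r3c1∈{1}] r3c1's peers cover all but 1. So r3c1=1.
Step 33. [r9c4∈{8}] r9c4 has the single candidate 8. So r9c4=8.
Step 34. [r4c5∈{7}] r4c5 has the single candidate 7. So r4c5=7.
Step 35. [r4c8∈{2}] only 2 remains possible at r4c8 ⇒ r4c8=2.
Step 36. [r3c6∈{3}] r3c6 is down to just 3. So r3c6=3.
Step 37. [r6c8∈{5}] r6c8 is down to just 5. So r6c8=5.
Step 38. [r6c7∈{6}] r6c7's peers cover all but 6. So r6c7=6.
Step 39. [r9c1∈{7}] r9c1 is down to just 7, so r9c1=7.
Step 40. [r6c9∈{7}] r6c9 is down to just 7. So r6c9=7.
Step 41. [r7c3∈{1}] r7c3 is down to just 1, so r7c3=1.
Step 42. [r2c1∈{9}] r2c1's peers cover all but 9. So r2c1=9.
Step 43. [r6c1∈{8}] r6c1's peers cover all but 8, so r6c1=8.
Step 44. [r5c9∈{3}] r5c9's peers cover all but 3. So r5c9=3.
Step 45. [r3c4∈{2}] r3c4 has the single candidate 2. So r3c4=2.

Answer: 4 2 3 5 9 8 7 1 6 / 9 6 8 1 4 7 2 3 5 / 1 7 5 2 6 3 4 8 9 / 3 5 6 9 7 4 8 2 1 / 2 1 7 6 8 5 9 4 3 / 8 9 4 3 2 1 6 5 7 / 6 4 1 7 5 2 3 9 8 / 5 8 9 4 3 6 1 7 2 / 7 3 2 8 1 9 5 6 4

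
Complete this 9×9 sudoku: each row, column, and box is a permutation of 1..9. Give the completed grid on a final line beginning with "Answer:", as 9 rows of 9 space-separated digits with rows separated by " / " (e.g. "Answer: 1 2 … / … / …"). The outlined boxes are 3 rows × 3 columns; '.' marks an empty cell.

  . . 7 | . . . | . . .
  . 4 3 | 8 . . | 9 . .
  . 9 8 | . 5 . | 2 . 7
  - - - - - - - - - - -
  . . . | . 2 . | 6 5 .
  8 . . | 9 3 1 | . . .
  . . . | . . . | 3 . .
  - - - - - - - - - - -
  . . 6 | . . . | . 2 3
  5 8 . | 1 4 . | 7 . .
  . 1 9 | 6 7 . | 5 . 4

Step 1. [r1c4∈{2,3,4}] across col 4, 2 lands solely at r1c4. So r1c4=2.
Step 2. [r5c2∈{2,5,6,7}] r5c2 is the only open cell in row 5 admitting 6 ⇒ r5c2=6.
Step 3. [r6c2∈{2,5,7}] across col 2, 2 lands solely at r6c2, so r6c2=2.
Step 4. [r8c6∈{2,3,9}] row 8 places 3 nowhere but r8c6 ⇒ r8c6=3.
Step 5. [r1c8∈{1,3,4,6,8}] in row 1, 3 fits only at r1c8. So r1c8=3.
Step 6. [r5c7∈{4}] r5c7's peers cover all but 4 ⇒ r5c7=4.
Step 7. [r1c6∈{4,6,9}] r1c6 is the only open cell in row 1 admitting 4, so r1c6=4.
Step 8. [r3c6∈{6}] r3c6 has the single candidate 6 ⇒ r3c6=6.
Step 9. [r3c1∈{1}] r3c1 has the single candidate 1, so r3c1=1.
Step 10. [r2c5∈{1}] r2c5 is down to just 1. So r2c5=1.
Step 11. [r6c8∈{1,7,8,9}] col 8 places 1 nowhere but r6c8. So r6c8=1.
Step 12. [r1c9∈{1,5,6,8}] r1c9 is the only open cell in col 9 admitting 1. So r1c9=1.
Step 13. [r7c6∈{5,8,9}] col 6 places 9 nowhere but r7c6 ⇒ r7c6=9.
Step 14. [r6c6∈{5,7,8}] across col 6, 5 lands solely at r6c6 ⇒ r6c6=5.
Step 15. [r6c3∈{4}] r6c3 is down to just 4, so r6c3=4.
Step 16. [r2c8∈{6}] r2c8 is down to just 6, so r2c8=6.
Step 17. [r7c5∈{8}] r7c5 has the single candidate 8, so r7c5=8.
Step 18. [r6c4∈{7}] r6c4's peers cover all but 7, so r6c4=7.
Step 19. [r6c1∈{9}] r6c1's peers cover all but 9, so r6c1=9.
Step 20. [r4c9∈{8,9}] in row 4, 9 fits only at r4c9, so r4c9=9.
Step 21. [r7c2∈{7}] r7c2 has the single candidate 7, so r7c2=7.
Step 22. [r9c1∈{2,3}] 3 has one home in row 9: r9c1. So r9c1=3.
Step 23. [r5c9∈{2}] r5c9 has the single candidate 2. So r5c9=2.
Step 24. [r1c1∈{6}] r1c1 is down to just 6 ⇒ r1c1=6.
Step 25. [r5c3∈{5}] nothing but 5 survives at r5c3, so r5c3=5.
Step 26. [r9c8∈{8}] r9c8's peers cover all but 8 ⇒ r9c8=8.
Step 27. [r4c3∈{1}] r4c3 is down to just 1 ⇒ r4c3=1.
Step 28. [r6c5∈{6}] r6c5 has the single candidate 6 ⇒ r6c5=6.
Step 29. [r3c4∈{3}] r3c4 is down to just 3, so r3c4=3.
Step 30. [r5c8∈{7}] r5c8 is down to just 7 ⇒ r5c8=7.
Step 31. [r1c7∈{8}] r1c7 has the single candidate 8. So r1c7=8.
Step 32. [r2c9∈{5}] only 5 remains possible at r2c9 ⇒ r2c9=5.
Step 33. [r4c2∈{3}] r4c2 is down to just 3 ⇒ r4c2=3.
Step 34. [r8c8∈{9}] only 9 remains possible at r8c8 ⇒ r8c8=9.
Step 35. [r1c5∈{9}] r1c5's peers cover all but 9 ⇒ r1c5=9.
Step 36. [r1c2∈{5}] only 5 remains possible at r1c2. So r1c2=5.
Step 37. [r6c9∈{8}] r6c9 has the single candidate 8 ⇒ r6c9=8.
Step 38. [r2c1∈{2}] r2c1 is down to just 2. So r2c1=2.
Step 39. [r4c6∈{8}] r4c6 has the single candidate 8, so r4c6=8.
Step 40. [r3c8∈{4}] r3c8 has the single candidate 4. So r3c8=4.
Step 41. [r7c1∈{4}] r7c1 is down to just 4. So r7c1=4.
Step 42. [r4c4∈{4}] r4c4 is down to just 4, so r4c4=4.
Step 43. [r8c9∈{6}] nothing but 6 survives at r8c9, so r8c9=6.
Step 44. [r2c6∈{7}] r2c6 has the single candidate 7. So r2c6=7.
Step 45. [r7c4∈{5}] r7c4's peers cover all but 5 ⇒ r7c4=5.
Step 46. [r8c3∈{2}] r8c3 has the single candidate 2. So r8c3=2.
Step 47. [r7c7∈{1}] r7c7's peers cover all but 1. So r7c7=1.
Step 48. [r9c6∈{2}] only 2 remains possible at r9c6, so r9c6=2.
Step 49. [r4c1∈{7}] r4c1 is down to just 7, so r4c1=7.

Answer: 6 5 7 2 9 4 8 3 1 / 2 4 3 8 1 7 9 6 5 / 1 9 8 3 5 6 2 4 7 / 7 3 1 4 2 8 6 5 9 / 8 6 5 9 3 1 4 7 2 / 9 2 4 7 6 5 3 1 8 / 4 7 6 5 8 9 1 2 3 / 5 8 2 1 4 3 7 9 6 / 3 1 9 6 7 2 5 8 4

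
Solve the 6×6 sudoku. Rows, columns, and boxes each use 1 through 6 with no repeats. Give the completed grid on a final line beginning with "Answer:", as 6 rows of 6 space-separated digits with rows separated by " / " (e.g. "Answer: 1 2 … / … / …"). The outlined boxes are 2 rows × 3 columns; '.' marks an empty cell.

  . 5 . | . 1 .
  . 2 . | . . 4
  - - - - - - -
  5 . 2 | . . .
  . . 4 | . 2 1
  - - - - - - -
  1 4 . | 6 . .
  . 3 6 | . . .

Step 1. [r1c3∈{3}] only 3 remains possible at r1c3 ⇒ r1c3=3.
Step 2. [r5c6∈{2,3,5}] in row 5, 2 fits only at r5c6, so r5c6=2.
Step 3. [r3c6∈{3,6}] in col 6, 3 fits only at r3c6 ⇒ r3c6=3.
Step 4. [r6c6∈{5}] only 5 remains possible at r6c6 ⇒ r6c6=5.
Step 5. [r2c1∈{6}] nothing but 6 survives at r2c1. So r2c1=6.
Step 6. [r3c5∈{4,6}] r3c5 is the only open cell in col 5 admitting 6, so r3c5=6.
Step 7. [r2c4∈{3,5}] col 4 places 3 nowhere but r2c4 ⇒ r2c4=3.
Step 8. [r3c4∈{4}] r3c4's peers cover all but 4 ⇒ r3c4=4.
Step 9. [r3c2∈{1}] only 1 remains possible at r3c2. So r3c2=1.
Step 10. [r2c3∈{1}] r2c3 is down to just 1. So r2c3=1.
Step 11. [r6c5∈{4}] r6c5 is down to just 4 ⇒ r6c5=4.
Step 12. [r1c1∈{4}] r1c1 is down to just 4 ⇒ r1c1=4.
Step 13. [r1c6∈{6}] r1c6 is down to just 6 ⇒ r1c6=6.
Step 14. [r4c4∈{5}] r4c4 has the single candidate 5. So r4c4=5.
Step 15. [r6c1∈{2}] only 2 remains possible at r6c1. So r6c1=2.
Step 16. [r5c5∈{3}] r5c5's peers cover all but 3. So r5c5=3.
Step 17. [r2c5∈{5}] r2c5 is down to just 5, so r2c5=5.
Step 18. [r6c4∈{1}] r6c4's peers cover all but 1 ⇒ r6c4=1.
Step 19. [r1c4∈{2}] r1c4 has the single candidate 2, so r1c4=2.
Step 20. [r5c3∈{5}] only 5 remains possible at r5c3, so r5c3=5.
Step 21. [r4c1∈{3}] only 3 remains possible at r4c1, so r4c1=3.
Step 22. [r4c2∈{6}] r4c2 has the single candidate 6, so r4c2=6.

Answer: 4 5 3 2 1 6 / 6 2 1 3 5 4 / 5 1 2 4 6 3 / 3 6 4 5 2 1 / 1 4 5 6 3 2 / 2 3 6 1 4 5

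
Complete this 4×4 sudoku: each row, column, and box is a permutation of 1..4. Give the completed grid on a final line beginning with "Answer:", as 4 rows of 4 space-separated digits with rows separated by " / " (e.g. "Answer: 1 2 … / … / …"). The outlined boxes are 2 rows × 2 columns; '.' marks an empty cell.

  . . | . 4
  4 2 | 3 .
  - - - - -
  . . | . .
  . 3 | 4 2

Step 1. [r3c3∈{1}] nothing but 1 survives at r3c3 ⇒ r3c3=1.
Step 2. [r1c2∈{1}] r1c2 is down to just 1 ⇒ r1c2=1.
Step 3. [r3c4∈{3}] only 3 remains possible at r3c4. So r3c4=3.
Step 4. [r3c1∈{2}] only 2 remains possible at r3c1, so r3c1=2.
Step 5. [r1c3∈{2}] only 2 remains possible at r1c3. So r1c3=2.
Step 6. [r3c2∈{4}] r3c2's peers cover all but 4. So r3c2=4.
Step 7. [r4c1∈{1}] nothing but 1 survives at r4c1, so r4c1=1.
Step 8. [r2c4∈{1}] r2c4's peers cover all but 1 ⇒ r2c4=1.
Step 9. [r1c1∈{3}] r1c1 has the single candidate 3 ⇒ r1c1=3.

Answer: 3 1 2 4 / 4 2 3 1 / 2 4 1 3 / 1 3 4 2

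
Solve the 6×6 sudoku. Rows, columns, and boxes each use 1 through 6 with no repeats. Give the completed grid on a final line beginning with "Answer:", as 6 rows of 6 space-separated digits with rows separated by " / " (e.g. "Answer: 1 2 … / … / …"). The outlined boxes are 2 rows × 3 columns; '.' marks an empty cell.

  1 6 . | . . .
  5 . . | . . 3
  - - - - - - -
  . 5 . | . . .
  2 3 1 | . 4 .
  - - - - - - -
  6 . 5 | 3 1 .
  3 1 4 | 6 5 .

Step 1. [r1c5∈{2}] r1c5 has the single candidate 2. So r1c5=2.
Step 2. [r3c6∈{1,2,6}] across col 6, 1 lands solely at r3c6 ⇒ r3c6=1.
Step 3. [r2c2∈{2,4}] in col 2, 4 fits only at r2c2 ⇒ r2c2=4.
Step 4. [r4c4∈{5}] nothing but 5 survives at r4c4 ⇒ r4c4=5.
Step 5. [r5c6∈{2,4}] in row 5, 4 fits only at r5c6, so r5c6=4.
Step 6. [r3c5∈{3,6}] row 3 places 3 nowhere but r3c5 ⇒ r3c5=3.
Step 7. [r1c3∈{3}] r1c3's peers cover all but 3 ⇒ r1c3=3.
Step 8. [r3c4∈{2}] r3c4 is down to just 2, so r3c4=2.
Step 9. [r6c6∈{2}] r6c6 is down to just 2, so r6c6=2.
Step 10. [r4c6∈{6}] only 6 remains possible at r4c6 ⇒ r4c6=6.
Step 11. [r5c2∈{2}] nothing but 2 survives at r5c2. So r5c2=2.
Step 12. [r3c1∈{4}] r3c1's peers cover all but 4, so r3c1=4.
Step 13. [r2c3∈{2}] r2c3 is down to just 2 ⇒ r2c3=2.
Step 14. [r3c3∈{6}] only 6 remains possible at r3c3, so r3c3=6.
Step 15. [r2c4∈{1}] nothing but 1 survives at r2c4, so r2c4=1.
Step 16. [r2c5∈{6}] r2c5 is down to just 6. So r2c5=6.
Step 17. [r1c6∈{5}] r1c6's peers cover all but 5 ⇒ r1c6=5.
Step 18. [r1c4∈{4}] r1c4 has the single candidate 4, so r1c4=4.

Answer: 1 6 3 4 2 5 / 5 4 2 1 6 3 / 4 5 6 2 3 1 / 2 3 1 5 4 6 / 6 2 5 3 1 4 / 3 1 4 6 5 2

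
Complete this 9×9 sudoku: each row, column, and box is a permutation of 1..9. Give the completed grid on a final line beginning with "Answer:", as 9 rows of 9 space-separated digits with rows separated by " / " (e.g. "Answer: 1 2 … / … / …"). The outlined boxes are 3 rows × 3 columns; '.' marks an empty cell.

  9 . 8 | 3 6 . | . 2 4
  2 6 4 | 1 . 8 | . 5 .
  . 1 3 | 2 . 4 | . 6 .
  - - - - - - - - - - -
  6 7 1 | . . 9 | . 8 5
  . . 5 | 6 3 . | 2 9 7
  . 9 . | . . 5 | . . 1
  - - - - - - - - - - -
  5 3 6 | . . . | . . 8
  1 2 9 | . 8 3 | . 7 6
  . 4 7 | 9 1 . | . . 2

Step 1. [r4c4∈{4}] only 4 remains possible at r4c4. So r4c4=4.
Step 2. [r4c7∈{3}] r4c7's peers cover all but 3. So r4c7=3.
Step 3. [r7c7∈{1,4,9}] 9 has one home in row 7: r7c7. So r7c7=9.
Step 4. [r1c6∈{7}] r1c6 is down to just 7, so r1c6=7.
Step 5. [r7c5∈{2,4,7}] 4 has one home in col 5: r7c5, so r7c5=4.
Step 6. [r6c8∈{4}] r6c8's peers cover all but 4, so r6c8=4.
Step 7. [r6c5∈{2,7}] col 5 places 7 nowhere but r6c5 ⇒ r6c5=7.
Step 8. [r3c9∈{9}] only 9 remains possible at r3c9, so r3c9=9.
Step 9. [r5c2∈{8}] r5c2 has the single candidate 8 ⇒ r5c2=8.
Step 10. [r8c4∈{5}] nothing but 5 survives at r8c4, so r8c4=5.
Step 11. [r3c7∈{7,8}] across row 3, 8 lands solely at r3c7. So r3c7=8.
Step 12. [r9c1∈{8}] r9c1 is down to just 8. So r9c1=8.
Step 13. [r7c6∈{2}] nothing but 2 survives at r7c6. So r7c6=2.
Step 14. [r7c8∈{1}] r7c8's peers cover all but 1, so r7c8=1.
Step 15. [r8c7∈{4}] r8c7's peers cover all but 4. So r8c7=4.
Step 16. [r6c4∈{8}] r6c4 is down to just 8 ⇒ r6c4=8.
Step 17. [r6c1∈{3}] nothing but 3 survives at r6c1, so r6c1=3.
Step 18. [r5c6∈{1}] only 1 remains possible at r5c6. So r5c6=1.
Step 19. [r9c7∈{5}] r9c7 is down to just 5. So r9c7=5.
Step 20. [r9c6∈{6}] r9c6 is down to just 6 ⇒ r9c6=6.
Step 21. [r6c7∈{6}] only 6 remains possible at r6c7. So r6c7=6.
Step 22. [r7c4∈{7}] only 7 remains possible at r7c4. So r7c4=7.
Step 23. [r1c2∈{5}] nothing but 5 survives at r1c2 ⇒ r1c2=5.
Step 24. [r5c1∈{4}] r5c1 is down to just 4. So r5c1=4.
Step 25. [r2c7∈{7}] nothing but 7 survives at r2c7 ⇒ r2c7=7.
Step 26. [r4c5∈{2}] nothing but 2 survives at r4c5. So r4c5=2.
Step 27. [r6c3∈{2}] only 2 remains possible at r6c3. So r6c3=2.
Step 28. [r2c9∈{3}] r2c9 is down to just 3. So r2c9=3.
Step 29. [r9c8∈{3}] r9c8 is down to just 3 ⇒ r9c8=3.
Step 30. [r1c7∈{1}] only 1 remains possible at r1c7, so r1c7=1.
Step 31. [r3c1∈{7}] only 7 remains possible at r3c1. So r3c1=7.
Step 32. [r2c5∈{9}] nothing but 9 survives at r2c5, so r2c5=9.
Step 33. [r3c5∈{5}] r3c5's peers cover all but 5 ⇒ r3c5=5.

Answer: 9 5 8 3 6 7 1 2 4 / 2 6 4 1 9 8 7 5 3 / 7 1 3 2 5 4 8 6 9 / 6 7 1 4 2 9 3 8 5 / 4 8 5 6 3 1 2 9 7 / 3 9 2 8 7 5 6 4 1 / 5 3 6 7 4 2 9 1 8 / 1 2 9 5 8 3 4 7 6 / 8 4 7 9 1 6 5 3 2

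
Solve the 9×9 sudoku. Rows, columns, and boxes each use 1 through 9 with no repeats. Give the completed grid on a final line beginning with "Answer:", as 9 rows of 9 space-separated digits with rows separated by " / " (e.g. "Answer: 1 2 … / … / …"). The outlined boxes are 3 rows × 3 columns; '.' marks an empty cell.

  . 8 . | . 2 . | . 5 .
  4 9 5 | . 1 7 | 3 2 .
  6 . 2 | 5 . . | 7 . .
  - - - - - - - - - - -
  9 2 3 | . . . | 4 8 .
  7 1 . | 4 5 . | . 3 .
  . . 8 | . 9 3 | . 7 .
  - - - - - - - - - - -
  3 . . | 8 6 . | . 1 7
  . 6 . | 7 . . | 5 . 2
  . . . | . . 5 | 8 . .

Step 1. [r3c9∈{1,4,8,9}] in row 3, 1 fits only at r3c9. So r3c9=1.
Step 2. [r7c7∈{9}] r7c7 is down to just 9 ⇒ r7c7=9.
Step 3. [r1c7∈{6}] nothing but 6 survives at r1c7 ⇒ r1c7=6.
Step 4. [r8c8∈{4}] r8c8 has the single candidate 4. So r8c8=4.
Step 5. [r7c3∈{4}] r7c3 is down to just 4. So r7c3=4.
Step 6. [r1c4∈{3,9}] r1c4 is the only open cell in row 1 admitting 3, so r1c4=3.
Step 7. [r9c4∈{1,2,9}] in col 4, 9 fits only at r9c4, so r9c4=9.
Step 8. [r6c4∈{1,2,6}] 2 has one home in col 4: r6c4, so r6c4=2.
Step 9. [r6c9∈{5,6}] 6 has one home in row 6: r6c9 ⇒ r6c9=6.
Step 10. [r8c6∈{1}] r8c6 is down to just 1 ⇒ r8c6=1.
Step 11. [r1c1∈{1}] r1c1's peers cover all but 1 ⇒ r1c1=1.
Step 12. [r4c6∈{6}] r4c6 is down to just 6. So r4c6=6.
Step 13. [r3c8∈{9}] nothing but 9 survives at r3c8 ⇒ r3c8=9.
Step 14. [r3c5∈{4,8}] in col 5, 8 fits only at r3c5. So r3c5=8.
Step 15. [r6c2∈{4,5}] r6c2 is the only open cell in row 6 admitting 4. So r6c2=4.
Step 16. [r1c9∈{4}] r1c9 is down to just 4, so r1c9=4.
Step 17. [r8c5∈{3}] r8c5 is down to just 3 ⇒ r8c5=3.
Step 18. [r9c3∈{1,7}] r9c3 is the only open cell in row 9 admitting 1. So r9c3=1.
Step 19. [r8c1∈{8}] r8c1's peers cover all but 8, so r8c1=8.
Step 20. [r9c5∈{4}] r9c5's peers cover all but 4. So r9c5=4.
Step 21. [r8c3∈{9}] nothing but 9 survives at r8c3, so r8c3=9.
Step 22. [r9c8∈{6}] r9c8's peers cover all but 6 ⇒ r9c8=6.
Step 23. [r3c6∈{4}] only 4 remains possible at r3c6. So r3c6=4.
Step 24. [r1c6∈{9}] nothing but 9 survives at r1c6, so r1c6=9.
Step 25. [r5c7∈{2}] nothing but 2 survives at r5c7. So r5c7=2.
Step 26. [r6c1∈{5}] nothing but 5 survives at r6c1 ⇒ r6c1=5.
Step 27. [r5c6∈{8}] nothing but 8 survives at r5c6, so r5c6=8.
Step 28. [r2c9∈{8}] only 8 remains possible at r2c9, so r2c9=8.
Step 29. [r9c2∈{7}] nothing but 7 survives at r9c2, so r9c2=7.
Step 30. [r5c9∈{9}] r5c9 is down to just 9 ⇒ r5c9=9.
Step 31. [r2c4∈{6}] only 6 remains possible at r2c4 ⇒ r2c4=6.
Step 32. [r9c9∈{3}] r9c9's peers cover all but 3, so r9c9=3.
Step 33. [r4c4∈{1}] nothing but 1 survives at r4c4, so r4c4=1.
Step 34. [r1c3∈{7}] r1c3 has the single candidate 7. So r1c3=7.
Step 35. [r3c2∈{3}] r3c2 is down to just 3 ⇒ r3c2=3.
Step 36. [r5c3∈{6}] nothing but 6 survives at r5c3. So r5c3=6.
Step 37. [r9c1∈{2}] r9c1's peers cover all but 2, so r9c1=2.
Step 38. [r7c6∈{2}] r7c6 has the single candidate 2, so r7c6=2.
Step 39. [r4c9∈{5}] nothing but 5 survives at r4c9 ⇒ r4c9=5.
Step 40. [r6c7∈{1}] only 1 remains possible at r6c7 ⇒ r6c7=1.
Step 41. [r4c5∈{7}] r4c5 has the single candidate 7, so r4c5=7.
Step 42. [r7c2∈{5}] nothing but 5 survives at r7c2, so r7c2=5.

Answer: 1 8 7 3 2 9 6 5 4 / 4 9 5 6 1 7 3 2 8 / 6 3 2 5 8 4 7 9 1 / 9 2 3 1 7 6 4 8 5 / 7 1 6 4 5 8 2 3 9 / 5 4 8 2 9 3 1 7 6 / 3 5 4 8 6 2 9 1 7 / 8 6 9 7 3 1 5 4 2 / 2 7 1 9 4 5 8 6 3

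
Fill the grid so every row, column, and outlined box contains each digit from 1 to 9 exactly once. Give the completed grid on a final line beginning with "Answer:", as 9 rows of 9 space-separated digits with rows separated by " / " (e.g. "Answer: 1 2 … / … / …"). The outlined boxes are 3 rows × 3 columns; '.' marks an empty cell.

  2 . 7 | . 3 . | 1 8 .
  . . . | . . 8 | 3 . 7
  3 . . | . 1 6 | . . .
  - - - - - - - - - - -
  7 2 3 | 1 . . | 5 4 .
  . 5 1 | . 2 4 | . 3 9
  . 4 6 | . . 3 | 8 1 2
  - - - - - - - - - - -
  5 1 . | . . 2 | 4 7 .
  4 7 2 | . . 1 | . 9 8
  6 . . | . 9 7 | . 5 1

Step 1. [r1c6∈{5,9}] col 6 places 5 nowhere but r1c6 ⇒ r1c6=5.
Step 2. [r9c4∈{3,4,8}] row 9 places 4 nowhere but r9c4 ⇒ r9c4=4.
Step 3. [r3c7∈{2,9}] col 7 places 9 nowhere but r3c7, so r3c7=9.
Step 4. [r4c9∈{6}] r4c9 is down to just 6. So r4c9=6.
Step 5. [r5c4∈{6,7,8}] r5c4 is the only open cell in row 5 admitting 6 ⇒ r5c4=6.
Step 6. [r1c4∈{9}] r1c4 has the single candidate 9. So r1c4=9.
Step 7. [r2c2∈{6,9}] r2c2 is the only open cell in col 2 admitting 9 ⇒ r2c2=9.
Step 8. [r9c3∈{8}] r9c3 is down to just 8, so r9c3=8.
Step 9. [r3c9∈{4,5}] r3c9 is the only open cell in col 9 admitting 5, so r3c9=5.
Step 10. [r7c5∈{6,8}] row 7 places 6 nowhere but r7c5 ⇒ r7c5=6.
Step 11. [r2c4∈{2}] r2c4 has the single candidate 2. So r2c4=2.
Step 12. [r8c4∈{3,5}] across row 8, 3 lands solely at r8c4, so r8c4=3.
Step 13. [r6c4∈{5,7}] across col 4, 5 lands solely at r6c4 ⇒ r6c4=5.
Step 14. [r2c5∈{4}] only 4 remains possible at r2c5 ⇒ r2c5=4.
Step 15. [r9c7∈{2}] r9c7 has the single candidate 2, so r9c7=2.
Step 16. [r4c5∈{8}] nothing but 8 survives at r4c5 ⇒ r4c5=8.
Step 17. [r2c8∈{6}] r2c8 has the single candidate 6. So r2c8=6.
Step 18. [r2c1∈{1}] only 1 remains possible at r2c1, so r2c1=1.
Step 19. [r3c3∈{4}] nothing but 4 survives at r3c3, so r3c3=4.
Step 20. [r7c9∈{3}] only 3 remains possible at r7c9 ⇒ r7c9=3.
Step 21. [r7c3∈{9}] nothing but 9 survives at r7c3 ⇒ r7c3=9.
Step 22. [r5c1∈{8}] r5c1 has the single candidate 8, so r5c1=8.
Step 23. [r3c4∈{7}] r3c4 is down to just 7, so r3c4=7.
Step 24. [r3c2∈{8}] only 8 remains possible at r3c2 ⇒ r3c2=8.
Step 25. [r6c5∈{7}] r6c5 is down to just 7. So r6c5=7.
Step 26. [r8c7∈{6}] r8c7 is down to just 6. So r8c7=6.
Step 27. [r9c2∈{3}] nothing but 3 survives at r9c2. So r9c2=3.
Step 28. [r7c4∈{8}] only 8 remains possible at r7c4, so r7c4=8.
Step 29. [r5c7∈{7}] r5c7 is down to just 7. So r5c7=7.
Step 30. [r3c8∈{2}] only 2 remains possible at r3c8, so r3c8=2.
Step 31. [r6c1∈{9}] r6c1 is down to just 9, so r6c1=9.
Step 32. [r1c9∈{4}] only 4 remains possible at r1c9. So r1c9=4.
Step 33. [r4c6∈{9}] r4c6 has the single candidate 9, so r4c6=9.
Step 34. [r8c5∈{5}] nothing but 5 survives at r8c5, so r8c5=5.
Step 35. [r2c3∈{5}] r2c3 has the single candidate 5. So r2c3=5.
Step 36. [r1c2∈{6}] r1c2 is down to just 6 ⇒ r1c2=6.

Answer: 2 6 7 9 3 5 1 8 4 / 1 9 5 2 4 8 3 6 7 / 3 8 4 7 1 6 9 2 5 / 7 2 3 1 8 9 5 4 6 / 8 5 1 6 2 4 7 3 9 / 9 4 6 5 7 3 8 1 2 / 5 1 9 8 6 2 4 7 3 / 4 7 2 3 5 1 6 9 8 / 6 3 8 4 9 7 2 5 1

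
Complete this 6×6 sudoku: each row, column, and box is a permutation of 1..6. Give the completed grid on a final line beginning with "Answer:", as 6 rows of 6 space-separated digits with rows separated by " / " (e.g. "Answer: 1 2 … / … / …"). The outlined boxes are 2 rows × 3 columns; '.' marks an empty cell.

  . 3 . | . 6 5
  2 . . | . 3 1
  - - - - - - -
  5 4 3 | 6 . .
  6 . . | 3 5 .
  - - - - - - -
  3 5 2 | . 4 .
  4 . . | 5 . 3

Step 1. [r4c3∈{1}] r4c3 is down to just 1. So r4c3=1.
Step 2. [r2c4∈{4}] r2c4 is down to just 4 ⇒ r2c4=4.
Step 3. [r6c5∈{1,2}] row 6 places 2 nowhere but r6c5 ⇒ r6c5=2.
Step 4. [r2c2∈{6}] r2c2 is down to just 6, so r2c2=6.
Step 5. [r4c2∈{2}] r4c2 is down to just 2. So r4c2=2.
Step 6. [r1c4∈{2}] only 2 remains possible at r1c4 ⇒ r1c4=2.
Step 7. [r3c6∈{2}] r3c6 is down to just 2 ⇒ r3c6=2.
Step 8. [r6c3∈{6}] only 6 remains possible at r6c3. So r6c3=6.
Step 9. [r4c6∈{4}] r4c6 has the single candidate 4, so r4c6=4.
Step 10. [r2c3∈{5}] r2c3 is down to just 5. So r2c3=5.
Step 11. [r6c2∈{1}] r6c2's peers cover all but 1, so r6c2=1.
Step 12. [r1c3∈{4}] r1c3 is down to just 4. So r1c3=4.
Step 13. [r5c6∈{6}] r5c6 is down to just 6. So r5c6=6.
Step 14. [r5c4∈{1}] r5c4 has the single candidate 1. So r5c4=1.
Step 15. [r3c5∈{1}] nothing but 1 survives at r3c5. So r3c5=1.
Step 16. [r1c1∈{1}] nothing but 1 survives at r1c1, so r1c1=1.

Answer: 1 3 4 2 6 5 / 2 6 5 4 3 1 / 5 4 3 6 1 2 / 6 2 1 3 5 4 / 3 5 2 1 4 6 / 4 1 6 5 2 3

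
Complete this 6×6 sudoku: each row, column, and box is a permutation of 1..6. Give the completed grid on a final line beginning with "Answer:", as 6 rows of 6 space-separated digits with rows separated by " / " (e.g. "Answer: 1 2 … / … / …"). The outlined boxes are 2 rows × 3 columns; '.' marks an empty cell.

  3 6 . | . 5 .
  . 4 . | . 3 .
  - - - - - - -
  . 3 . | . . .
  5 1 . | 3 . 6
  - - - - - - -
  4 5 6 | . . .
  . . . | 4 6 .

Step 1. [r6c6∈{1,2,3,5}] r6c6 is the only open cell in row 6 admitting 5. So r6c6=5.
Step 2. [r1c6∈{1,2,4}] in row 1, 4 fits only at r1c6, so r1c6=4.
Step 3. [r3c4∈{1,2,5}] r3c4 is the only open cell in row 3 admitting 5. So r3c4=5.
Step 4. [r2c4∈{1,2,6}] 6 has one home in row 2: r2c4 ⇒ r2c4=6.
Step 5. [r5c6∈{1,2,3}] row 5 places 3 nowhere but r5c6. So r5c6=3.
Step 6. [r6c2∈{2}] r6c2's peers cover all but 2 ⇒ r6c2=2.
Step 7. [r6c1∈{1}] only 1 remains possible at r6c1. So r6c1=1.
Step 8. [r2c1∈{2}] nothing but 2 survives at r2c1. So r2c1=2.
Step 9. [r3c6∈{1,2}] in col 6, 2 fits only at r3c6 ⇒ r3c6=2.
Step 10. [r2c6∈{1}] only 1 remains possible at r2c6. So r2c6=1.
Step 11. [r5c4∈{1,2}] in col 4, 1 fits only at r5c4. So r5c4=1.
Step 12. [r3c3∈{4}] r3c3 is down to just 4 ⇒ r3c3=4.
Step 13. [r6c3∈{3}] r6c3's peers cover all but 3, so r6c3=3.
Step 14. [r5c5∈{2}] r5c5's peers cover all but 2 ⇒ r5c5=2.
Step 15. [r2c3∈{5}] r2c3 has the single candidate 5, so r2c3=5.
Step 16. [r4c5∈{4}] r4c5 has the single candidate 4. So r4c5=4.
Step 17. [r1c4∈{2}] only 2 remains possible at r1c4, so r1c4=2.
Step 18. [r1c3∈{1}] nothing but 1 survives at r1c3 ⇒ r1c3=1.
Step 19. [r3c5∈{1}] r3c5's peers cover all but 1, so r3c5=1.
Step 20. [r4c3∈{2}] only 2 remains possible at r4c3, so r4c3=2.
Step 21. [r3c1∈{6}] r3c1 has the single candidate 6. So r3c1=6.

Answer: 3 6 1 2 5 4 / 2 4 5 6 3 1 / 6 3 4 5 1 2 / 5 1 2 3 4 6 / 4 5 6 1 2 3 / 1 2 3 4 6 5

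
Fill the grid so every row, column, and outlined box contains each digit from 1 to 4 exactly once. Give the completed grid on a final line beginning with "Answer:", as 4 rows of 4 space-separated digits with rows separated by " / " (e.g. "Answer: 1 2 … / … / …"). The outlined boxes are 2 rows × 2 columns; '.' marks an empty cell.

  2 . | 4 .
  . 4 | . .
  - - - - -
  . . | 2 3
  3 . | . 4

Step 1. [r2c1∈{1}] only 1 remains possible at r2c1. So r2c1=1.
Step 2. [r4c3∈{1}] r4c3's peers cover all but 1 ⇒ r4c3=1.
Step 3. [r4c2∈{2}] r4c2 is down to just 2. So r4c2=2.
Step 4. [r1c2∈{3}] r1c2 has the single candidate 3 ⇒ r1c2=3.
Step 5. [r3c2∈{1}] nothing but 1 survives at r3c2 ⇒ r3c2=1.
Step 6. [r1c4∈{1}] nothing but 1 survives at r1c4. So r1c4=1.
Step 7. [r2c3∈{3}] only 3 remains possible at r2c3, so r2c3=3.
Step 8. [r2c4∈{2}] r2c4's peers cover all but 2, so r2c4=2.
Step 9. [r3c1∈{4}] only 4 remains possible at r3c1 ⇒ r3c1=4.

Answer: 2 3 4 1 / 1 4 3 2 / 4 1 2 3 / 3 2 1 4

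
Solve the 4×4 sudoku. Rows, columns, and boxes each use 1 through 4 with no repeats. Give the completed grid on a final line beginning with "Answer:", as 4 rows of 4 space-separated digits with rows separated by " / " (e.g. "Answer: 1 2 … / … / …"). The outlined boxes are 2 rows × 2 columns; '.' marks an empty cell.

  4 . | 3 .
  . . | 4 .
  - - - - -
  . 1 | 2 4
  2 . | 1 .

Step 1. [r3c1∈{3}] nothing but 3 survives at r3c1, so r3c1=3.
Step 2. [r1c4∈{1,2}] 1 has one home in row 1: r1c4. So r1c4=1.
Step 3. [r2c2∈{2,3}] across row 2, 3 lands solely at r2c2 ⇒ r2c2=3.
Step 4. [r1c2∈{2}] nothing but 2 survives at r1c2. So r1c2=2.
Step 5. [r2c1∈{1}] r2c1's peers cover all but 1, so r2c1=1.
Step 6. [r4c2∈{4}] nothing but 4 survives at r4c2 ⇒ r4c2=4.
Step 7. [r2c4∈{2}] only 2 remains possible at r2c4 ⇒ r2c4=2.
Step 8. [r4c4∈{3}] r4c4's peers cover all but 3 ⇒ r4c4=3.

Answer: 4 2 3 1 / 1 3 4 2 / 3 1 2 4 / 2 4 1 3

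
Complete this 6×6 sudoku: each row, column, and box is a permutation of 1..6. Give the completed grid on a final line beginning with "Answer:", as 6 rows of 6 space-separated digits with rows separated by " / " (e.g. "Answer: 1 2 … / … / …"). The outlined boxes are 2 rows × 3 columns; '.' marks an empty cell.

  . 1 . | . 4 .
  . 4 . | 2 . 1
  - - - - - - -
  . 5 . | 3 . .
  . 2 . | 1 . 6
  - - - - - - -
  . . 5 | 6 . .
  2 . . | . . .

Step 1. [r5c2∈{3}] r5c2 is down to just 3 ⇒ r5c2=3.
Step 2. [r3c6∈{2,4}] in box 4, 4 fits only at r3c6. So r3c6=4.
Step 3. [r1c4∈{5}] r1c4 is down to just 5, so r1c4=5.
Step 4. [r1c6∈{3}] r1c6 has the single candidate 3. So r1c6=3.
Step 5. [r1c1∈{6}] only 6 remains possible at r1c1. So r1c1=6.
Step 6. [r5c1∈{1,4}] 4 has one home in row 5: r5c1, so r5c1=4.
Step 7. [r6c3∈{1,6}] 1 has one home in box 5: r6c3, so r6c3=1.
Step 8. [r2c3∈{3}] nothing but 3 survives at r2c3, so r2c3=3.
Step 9. [r4c5∈{5}] r4c5's peers cover all but 5. So r4c5=5.
Step 10. [r5c5∈{1,2}] r5c5 is the only open cell in row 5 admitting 1 ⇒ r5c5=1.
Step 11. [r6c4∈{4}] r6c4's peers cover all but 4 ⇒ r6c4=4.
Step 12. [r6c2∈{6}] r6c2 is down to just 6. So r6c2=6.
Step 13. [r4c1∈{3}] only 3 remains possible at r4c1 ⇒ r4c1=3.
Step 14. [r6c6∈{5}] r6c6 has the single candidate 5 ⇒ r6c6=5.
Step 15. [r1c3∈{2}] only 2 remains possible at r1c3, so r1c3=2.
Step 16. [r3c1∈{1}] r3c1 is down to just 1. So r3c1=1.
Step 17. [r6c5∈{3}] r6c5 is down to just 3. So r6c5=3.
Step 18. [r3c5∈{2}] r3c5 has the single candidate 2. So r3c5=2.
Step 19. [r3c3∈{6}] only 6 remains possible at r3c3, so r3c3=6.
Step 20. [r4c3∈{4}] nothing but 4 survives at r4c3 ⇒ r4c3=4.
Step 21. [r2c1∈{5}] r2c1's peers cover all but 5 ⇒ r2c1=5.
Step 22. [r2c5∈{6}] r2c5's peers cover all but 6. So r2c5=6.
Step 23. [r5c6∈{2}] nothing but 2 survives at r5c6 ⇒ r5c6=2.

Answer: 6 1 2 5 4 3 / 5 4 3 2 6 1 / 1 5 6 3 2 4 / 3 2 4 1 5 6 / 4 3 5 6 1 2 / 2 6 1 4 3 5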